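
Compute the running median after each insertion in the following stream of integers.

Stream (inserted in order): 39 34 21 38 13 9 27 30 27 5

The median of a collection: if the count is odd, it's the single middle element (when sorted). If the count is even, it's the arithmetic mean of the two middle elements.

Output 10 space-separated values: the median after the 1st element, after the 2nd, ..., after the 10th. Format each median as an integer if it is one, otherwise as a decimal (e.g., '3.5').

Answer: 39 36.5 34 36 34 27.5 27 28.5 27 27

Derivation:
Step 1: insert 39 -> lo=[39] (size 1, max 39) hi=[] (size 0) -> median=39
Step 2: insert 34 -> lo=[34] (size 1, max 34) hi=[39] (size 1, min 39) -> median=36.5
Step 3: insert 21 -> lo=[21, 34] (size 2, max 34) hi=[39] (size 1, min 39) -> median=34
Step 4: insert 38 -> lo=[21, 34] (size 2, max 34) hi=[38, 39] (size 2, min 38) -> median=36
Step 5: insert 13 -> lo=[13, 21, 34] (size 3, max 34) hi=[38, 39] (size 2, min 38) -> median=34
Step 6: insert 9 -> lo=[9, 13, 21] (size 3, max 21) hi=[34, 38, 39] (size 3, min 34) -> median=27.5
Step 7: insert 27 -> lo=[9, 13, 21, 27] (size 4, max 27) hi=[34, 38, 39] (size 3, min 34) -> median=27
Step 8: insert 30 -> lo=[9, 13, 21, 27] (size 4, max 27) hi=[30, 34, 38, 39] (size 4, min 30) -> median=28.5
Step 9: insert 27 -> lo=[9, 13, 21, 27, 27] (size 5, max 27) hi=[30, 34, 38, 39] (size 4, min 30) -> median=27
Step 10: insert 5 -> lo=[5, 9, 13, 21, 27] (size 5, max 27) hi=[27, 30, 34, 38, 39] (size 5, min 27) -> median=27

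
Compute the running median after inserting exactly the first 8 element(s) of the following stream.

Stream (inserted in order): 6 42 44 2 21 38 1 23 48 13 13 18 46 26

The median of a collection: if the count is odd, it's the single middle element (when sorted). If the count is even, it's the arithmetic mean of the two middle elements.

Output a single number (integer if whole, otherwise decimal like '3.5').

Step 1: insert 6 -> lo=[6] (size 1, max 6) hi=[] (size 0) -> median=6
Step 2: insert 42 -> lo=[6] (size 1, max 6) hi=[42] (size 1, min 42) -> median=24
Step 3: insert 44 -> lo=[6, 42] (size 2, max 42) hi=[44] (size 1, min 44) -> median=42
Step 4: insert 2 -> lo=[2, 6] (size 2, max 6) hi=[42, 44] (size 2, min 42) -> median=24
Step 5: insert 21 -> lo=[2, 6, 21] (size 3, max 21) hi=[42, 44] (size 2, min 42) -> median=21
Step 6: insert 38 -> lo=[2, 6, 21] (size 3, max 21) hi=[38, 42, 44] (size 3, min 38) -> median=29.5
Step 7: insert 1 -> lo=[1, 2, 6, 21] (size 4, max 21) hi=[38, 42, 44] (size 3, min 38) -> median=21
Step 8: insert 23 -> lo=[1, 2, 6, 21] (size 4, max 21) hi=[23, 38, 42, 44] (size 4, min 23) -> median=22

Answer: 22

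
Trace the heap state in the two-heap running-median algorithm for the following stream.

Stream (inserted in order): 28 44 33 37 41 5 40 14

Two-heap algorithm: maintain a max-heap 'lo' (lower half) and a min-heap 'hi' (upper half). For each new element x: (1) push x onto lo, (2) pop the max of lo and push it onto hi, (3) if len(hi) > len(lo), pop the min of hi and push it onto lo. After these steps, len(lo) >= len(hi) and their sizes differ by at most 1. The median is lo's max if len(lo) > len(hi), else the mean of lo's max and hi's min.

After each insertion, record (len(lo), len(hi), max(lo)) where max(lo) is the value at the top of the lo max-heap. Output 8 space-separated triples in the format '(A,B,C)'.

Answer: (1,0,28) (1,1,28) (2,1,33) (2,2,33) (3,2,37) (3,3,33) (4,3,37) (4,4,33)

Derivation:
Step 1: insert 28 -> lo=[28] hi=[] -> (len(lo)=1, len(hi)=0, max(lo)=28)
Step 2: insert 44 -> lo=[28] hi=[44] -> (len(lo)=1, len(hi)=1, max(lo)=28)
Step 3: insert 33 -> lo=[28, 33] hi=[44] -> (len(lo)=2, len(hi)=1, max(lo)=33)
Step 4: insert 37 -> lo=[28, 33] hi=[37, 44] -> (len(lo)=2, len(hi)=2, max(lo)=33)
Step 5: insert 41 -> lo=[28, 33, 37] hi=[41, 44] -> (len(lo)=3, len(hi)=2, max(lo)=37)
Step 6: insert 5 -> lo=[5, 28, 33] hi=[37, 41, 44] -> (len(lo)=3, len(hi)=3, max(lo)=33)
Step 7: insert 40 -> lo=[5, 28, 33, 37] hi=[40, 41, 44] -> (len(lo)=4, len(hi)=3, max(lo)=37)
Step 8: insert 14 -> lo=[5, 14, 28, 33] hi=[37, 40, 41, 44] -> (len(lo)=4, len(hi)=4, max(lo)=33)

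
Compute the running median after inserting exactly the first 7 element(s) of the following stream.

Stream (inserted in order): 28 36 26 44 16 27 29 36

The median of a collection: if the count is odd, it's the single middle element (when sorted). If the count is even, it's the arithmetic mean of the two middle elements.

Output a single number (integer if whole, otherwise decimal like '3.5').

Step 1: insert 28 -> lo=[28] (size 1, max 28) hi=[] (size 0) -> median=28
Step 2: insert 36 -> lo=[28] (size 1, max 28) hi=[36] (size 1, min 36) -> median=32
Step 3: insert 26 -> lo=[26, 28] (size 2, max 28) hi=[36] (size 1, min 36) -> median=28
Step 4: insert 44 -> lo=[26, 28] (size 2, max 28) hi=[36, 44] (size 2, min 36) -> median=32
Step 5: insert 16 -> lo=[16, 26, 28] (size 3, max 28) hi=[36, 44] (size 2, min 36) -> median=28
Step 6: insert 27 -> lo=[16, 26, 27] (size 3, max 27) hi=[28, 36, 44] (size 3, min 28) -> median=27.5
Step 7: insert 29 -> lo=[16, 26, 27, 28] (size 4, max 28) hi=[29, 36, 44] (size 3, min 29) -> median=28

Answer: 28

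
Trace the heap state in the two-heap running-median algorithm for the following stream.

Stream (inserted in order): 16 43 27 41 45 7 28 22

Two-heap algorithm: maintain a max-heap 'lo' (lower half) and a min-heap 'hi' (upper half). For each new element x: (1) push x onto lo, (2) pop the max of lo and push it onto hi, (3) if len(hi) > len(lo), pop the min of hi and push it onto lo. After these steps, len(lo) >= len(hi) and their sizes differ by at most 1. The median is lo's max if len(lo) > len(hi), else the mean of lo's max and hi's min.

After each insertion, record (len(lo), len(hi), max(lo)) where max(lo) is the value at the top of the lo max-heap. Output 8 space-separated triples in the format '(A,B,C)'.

Step 1: insert 16 -> lo=[16] hi=[] -> (len(lo)=1, len(hi)=0, max(lo)=16)
Step 2: insert 43 -> lo=[16] hi=[43] -> (len(lo)=1, len(hi)=1, max(lo)=16)
Step 3: insert 27 -> lo=[16, 27] hi=[43] -> (len(lo)=2, len(hi)=1, max(lo)=27)
Step 4: insert 41 -> lo=[16, 27] hi=[41, 43] -> (len(lo)=2, len(hi)=2, max(lo)=27)
Step 5: insert 45 -> lo=[16, 27, 41] hi=[43, 45] -> (len(lo)=3, len(hi)=2, max(lo)=41)
Step 6: insert 7 -> lo=[7, 16, 27] hi=[41, 43, 45] -> (len(lo)=3, len(hi)=3, max(lo)=27)
Step 7: insert 28 -> lo=[7, 16, 27, 28] hi=[41, 43, 45] -> (len(lo)=4, len(hi)=3, max(lo)=28)
Step 8: insert 22 -> lo=[7, 16, 22, 27] hi=[28, 41, 43, 45] -> (len(lo)=4, len(hi)=4, max(lo)=27)

Answer: (1,0,16) (1,1,16) (2,1,27) (2,2,27) (3,2,41) (3,3,27) (4,3,28) (4,4,27)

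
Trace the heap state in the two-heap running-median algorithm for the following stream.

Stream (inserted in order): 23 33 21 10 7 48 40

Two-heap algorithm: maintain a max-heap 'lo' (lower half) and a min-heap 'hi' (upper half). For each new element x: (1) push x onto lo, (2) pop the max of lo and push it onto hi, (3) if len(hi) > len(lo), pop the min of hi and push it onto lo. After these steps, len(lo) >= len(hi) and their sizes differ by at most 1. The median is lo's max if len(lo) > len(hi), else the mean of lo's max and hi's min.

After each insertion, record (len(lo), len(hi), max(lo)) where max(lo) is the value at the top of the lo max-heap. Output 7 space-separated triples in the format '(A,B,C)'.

Step 1: insert 23 -> lo=[23] hi=[] -> (len(lo)=1, len(hi)=0, max(lo)=23)
Step 2: insert 33 -> lo=[23] hi=[33] -> (len(lo)=1, len(hi)=1, max(lo)=23)
Step 3: insert 21 -> lo=[21, 23] hi=[33] -> (len(lo)=2, len(hi)=1, max(lo)=23)
Step 4: insert 10 -> lo=[10, 21] hi=[23, 33] -> (len(lo)=2, len(hi)=2, max(lo)=21)
Step 5: insert 7 -> lo=[7, 10, 21] hi=[23, 33] -> (len(lo)=3, len(hi)=2, max(lo)=21)
Step 6: insert 48 -> lo=[7, 10, 21] hi=[23, 33, 48] -> (len(lo)=3, len(hi)=3, max(lo)=21)
Step 7: insert 40 -> lo=[7, 10, 21, 23] hi=[33, 40, 48] -> (len(lo)=4, len(hi)=3, max(lo)=23)

Answer: (1,0,23) (1,1,23) (2,1,23) (2,2,21) (3,2,21) (3,3,21) (4,3,23)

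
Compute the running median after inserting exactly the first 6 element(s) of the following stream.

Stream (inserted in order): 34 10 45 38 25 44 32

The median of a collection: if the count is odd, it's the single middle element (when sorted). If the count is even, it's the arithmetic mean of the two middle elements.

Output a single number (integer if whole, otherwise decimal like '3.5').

Answer: 36

Derivation:
Step 1: insert 34 -> lo=[34] (size 1, max 34) hi=[] (size 0) -> median=34
Step 2: insert 10 -> lo=[10] (size 1, max 10) hi=[34] (size 1, min 34) -> median=22
Step 3: insert 45 -> lo=[10, 34] (size 2, max 34) hi=[45] (size 1, min 45) -> median=34
Step 4: insert 38 -> lo=[10, 34] (size 2, max 34) hi=[38, 45] (size 2, min 38) -> median=36
Step 5: insert 25 -> lo=[10, 25, 34] (size 3, max 34) hi=[38, 45] (size 2, min 38) -> median=34
Step 6: insert 44 -> lo=[10, 25, 34] (size 3, max 34) hi=[38, 44, 45] (size 3, min 38) -> median=36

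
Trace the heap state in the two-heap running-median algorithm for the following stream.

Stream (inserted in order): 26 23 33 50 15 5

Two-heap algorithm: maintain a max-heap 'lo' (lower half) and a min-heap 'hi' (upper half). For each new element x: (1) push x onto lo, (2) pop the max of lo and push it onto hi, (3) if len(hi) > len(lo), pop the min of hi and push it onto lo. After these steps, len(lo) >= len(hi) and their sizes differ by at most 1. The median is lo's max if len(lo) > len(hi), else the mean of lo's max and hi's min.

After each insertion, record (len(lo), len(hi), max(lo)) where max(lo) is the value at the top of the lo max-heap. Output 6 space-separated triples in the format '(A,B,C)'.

Answer: (1,0,26) (1,1,23) (2,1,26) (2,2,26) (3,2,26) (3,3,23)

Derivation:
Step 1: insert 26 -> lo=[26] hi=[] -> (len(lo)=1, len(hi)=0, max(lo)=26)
Step 2: insert 23 -> lo=[23] hi=[26] -> (len(lo)=1, len(hi)=1, max(lo)=23)
Step 3: insert 33 -> lo=[23, 26] hi=[33] -> (len(lo)=2, len(hi)=1, max(lo)=26)
Step 4: insert 50 -> lo=[23, 26] hi=[33, 50] -> (len(lo)=2, len(hi)=2, max(lo)=26)
Step 5: insert 15 -> lo=[15, 23, 26] hi=[33, 50] -> (len(lo)=3, len(hi)=2, max(lo)=26)
Step 6: insert 5 -> lo=[5, 15, 23] hi=[26, 33, 50] -> (len(lo)=3, len(hi)=3, max(lo)=23)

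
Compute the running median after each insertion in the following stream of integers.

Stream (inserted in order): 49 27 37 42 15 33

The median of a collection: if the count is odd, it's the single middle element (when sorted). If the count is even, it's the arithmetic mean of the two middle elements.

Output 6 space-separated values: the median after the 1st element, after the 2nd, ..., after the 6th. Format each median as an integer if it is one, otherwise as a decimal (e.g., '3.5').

Step 1: insert 49 -> lo=[49] (size 1, max 49) hi=[] (size 0) -> median=49
Step 2: insert 27 -> lo=[27] (size 1, max 27) hi=[49] (size 1, min 49) -> median=38
Step 3: insert 37 -> lo=[27, 37] (size 2, max 37) hi=[49] (size 1, min 49) -> median=37
Step 4: insert 42 -> lo=[27, 37] (size 2, max 37) hi=[42, 49] (size 2, min 42) -> median=39.5
Step 5: insert 15 -> lo=[15, 27, 37] (size 3, max 37) hi=[42, 49] (size 2, min 42) -> median=37
Step 6: insert 33 -> lo=[15, 27, 33] (size 3, max 33) hi=[37, 42, 49] (size 3, min 37) -> median=35

Answer: 49 38 37 39.5 37 35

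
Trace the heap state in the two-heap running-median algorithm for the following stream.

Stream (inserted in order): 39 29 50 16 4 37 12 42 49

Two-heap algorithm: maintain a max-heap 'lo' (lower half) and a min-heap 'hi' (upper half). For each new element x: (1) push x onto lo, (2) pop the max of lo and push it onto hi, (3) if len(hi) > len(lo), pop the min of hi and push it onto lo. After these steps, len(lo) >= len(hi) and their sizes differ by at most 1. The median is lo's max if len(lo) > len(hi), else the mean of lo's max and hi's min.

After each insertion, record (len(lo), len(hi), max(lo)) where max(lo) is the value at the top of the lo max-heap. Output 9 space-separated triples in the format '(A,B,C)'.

Step 1: insert 39 -> lo=[39] hi=[] -> (len(lo)=1, len(hi)=0, max(lo)=39)
Step 2: insert 29 -> lo=[29] hi=[39] -> (len(lo)=1, len(hi)=1, max(lo)=29)
Step 3: insert 50 -> lo=[29, 39] hi=[50] -> (len(lo)=2, len(hi)=1, max(lo)=39)
Step 4: insert 16 -> lo=[16, 29] hi=[39, 50] -> (len(lo)=2, len(hi)=2, max(lo)=29)
Step 5: insert 4 -> lo=[4, 16, 29] hi=[39, 50] -> (len(lo)=3, len(hi)=2, max(lo)=29)
Step 6: insert 37 -> lo=[4, 16, 29] hi=[37, 39, 50] -> (len(lo)=3, len(hi)=3, max(lo)=29)
Step 7: insert 12 -> lo=[4, 12, 16, 29] hi=[37, 39, 50] -> (len(lo)=4, len(hi)=3, max(lo)=29)
Step 8: insert 42 -> lo=[4, 12, 16, 29] hi=[37, 39, 42, 50] -> (len(lo)=4, len(hi)=4, max(lo)=29)
Step 9: insert 49 -> lo=[4, 12, 16, 29, 37] hi=[39, 42, 49, 50] -> (len(lo)=5, len(hi)=4, max(lo)=37)

Answer: (1,0,39) (1,1,29) (2,1,39) (2,2,29) (3,2,29) (3,3,29) (4,3,29) (4,4,29) (5,4,37)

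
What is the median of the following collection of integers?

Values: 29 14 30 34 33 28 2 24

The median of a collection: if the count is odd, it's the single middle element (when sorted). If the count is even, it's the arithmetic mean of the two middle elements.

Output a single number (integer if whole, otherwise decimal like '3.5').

Step 1: insert 29 -> lo=[29] (size 1, max 29) hi=[] (size 0) -> median=29
Step 2: insert 14 -> lo=[14] (size 1, max 14) hi=[29] (size 1, min 29) -> median=21.5
Step 3: insert 30 -> lo=[14, 29] (size 2, max 29) hi=[30] (size 1, min 30) -> median=29
Step 4: insert 34 -> lo=[14, 29] (size 2, max 29) hi=[30, 34] (size 2, min 30) -> median=29.5
Step 5: insert 33 -> lo=[14, 29, 30] (size 3, max 30) hi=[33, 34] (size 2, min 33) -> median=30
Step 6: insert 28 -> lo=[14, 28, 29] (size 3, max 29) hi=[30, 33, 34] (size 3, min 30) -> median=29.5
Step 7: insert 2 -> lo=[2, 14, 28, 29] (size 4, max 29) hi=[30, 33, 34] (size 3, min 30) -> median=29
Step 8: insert 24 -> lo=[2, 14, 24, 28] (size 4, max 28) hi=[29, 30, 33, 34] (size 4, min 29) -> median=28.5

Answer: 28.5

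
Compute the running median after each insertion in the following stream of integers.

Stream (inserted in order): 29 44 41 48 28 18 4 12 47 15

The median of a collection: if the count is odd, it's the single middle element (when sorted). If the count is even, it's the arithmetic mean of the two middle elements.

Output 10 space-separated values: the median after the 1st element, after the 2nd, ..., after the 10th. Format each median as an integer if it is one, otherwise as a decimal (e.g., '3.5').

Answer: 29 36.5 41 42.5 41 35 29 28.5 29 28.5

Derivation:
Step 1: insert 29 -> lo=[29] (size 1, max 29) hi=[] (size 0) -> median=29
Step 2: insert 44 -> lo=[29] (size 1, max 29) hi=[44] (size 1, min 44) -> median=36.5
Step 3: insert 41 -> lo=[29, 41] (size 2, max 41) hi=[44] (size 1, min 44) -> median=41
Step 4: insert 48 -> lo=[29, 41] (size 2, max 41) hi=[44, 48] (size 2, min 44) -> median=42.5
Step 5: insert 28 -> lo=[28, 29, 41] (size 3, max 41) hi=[44, 48] (size 2, min 44) -> median=41
Step 6: insert 18 -> lo=[18, 28, 29] (size 3, max 29) hi=[41, 44, 48] (size 3, min 41) -> median=35
Step 7: insert 4 -> lo=[4, 18, 28, 29] (size 4, max 29) hi=[41, 44, 48] (size 3, min 41) -> median=29
Step 8: insert 12 -> lo=[4, 12, 18, 28] (size 4, max 28) hi=[29, 41, 44, 48] (size 4, min 29) -> median=28.5
Step 9: insert 47 -> lo=[4, 12, 18, 28, 29] (size 5, max 29) hi=[41, 44, 47, 48] (size 4, min 41) -> median=29
Step 10: insert 15 -> lo=[4, 12, 15, 18, 28] (size 5, max 28) hi=[29, 41, 44, 47, 48] (size 5, min 29) -> median=28.5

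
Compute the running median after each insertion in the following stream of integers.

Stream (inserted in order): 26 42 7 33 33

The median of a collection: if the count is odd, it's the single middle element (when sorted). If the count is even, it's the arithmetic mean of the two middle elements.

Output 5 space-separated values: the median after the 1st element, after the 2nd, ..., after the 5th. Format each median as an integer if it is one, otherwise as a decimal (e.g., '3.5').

Answer: 26 34 26 29.5 33

Derivation:
Step 1: insert 26 -> lo=[26] (size 1, max 26) hi=[] (size 0) -> median=26
Step 2: insert 42 -> lo=[26] (size 1, max 26) hi=[42] (size 1, min 42) -> median=34
Step 3: insert 7 -> lo=[7, 26] (size 2, max 26) hi=[42] (size 1, min 42) -> median=26
Step 4: insert 33 -> lo=[7, 26] (size 2, max 26) hi=[33, 42] (size 2, min 33) -> median=29.5
Step 5: insert 33 -> lo=[7, 26, 33] (size 3, max 33) hi=[33, 42] (size 2, min 33) -> median=33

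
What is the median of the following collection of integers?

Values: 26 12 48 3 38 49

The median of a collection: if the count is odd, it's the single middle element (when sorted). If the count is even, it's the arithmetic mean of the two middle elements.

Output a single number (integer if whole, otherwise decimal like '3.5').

Answer: 32

Derivation:
Step 1: insert 26 -> lo=[26] (size 1, max 26) hi=[] (size 0) -> median=26
Step 2: insert 12 -> lo=[12] (size 1, max 12) hi=[26] (size 1, min 26) -> median=19
Step 3: insert 48 -> lo=[12, 26] (size 2, max 26) hi=[48] (size 1, min 48) -> median=26
Step 4: insert 3 -> lo=[3, 12] (size 2, max 12) hi=[26, 48] (size 2, min 26) -> median=19
Step 5: insert 38 -> lo=[3, 12, 26] (size 3, max 26) hi=[38, 48] (size 2, min 38) -> median=26
Step 6: insert 49 -> lo=[3, 12, 26] (size 3, max 26) hi=[38, 48, 49] (size 3, min 38) -> median=32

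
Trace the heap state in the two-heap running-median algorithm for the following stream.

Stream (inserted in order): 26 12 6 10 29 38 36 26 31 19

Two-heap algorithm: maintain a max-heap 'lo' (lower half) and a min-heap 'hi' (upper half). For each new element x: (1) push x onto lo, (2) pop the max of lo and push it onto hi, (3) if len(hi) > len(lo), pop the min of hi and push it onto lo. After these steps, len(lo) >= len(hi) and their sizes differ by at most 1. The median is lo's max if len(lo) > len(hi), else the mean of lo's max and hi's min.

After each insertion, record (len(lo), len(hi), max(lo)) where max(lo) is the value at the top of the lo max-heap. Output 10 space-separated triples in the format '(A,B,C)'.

Answer: (1,0,26) (1,1,12) (2,1,12) (2,2,10) (3,2,12) (3,3,12) (4,3,26) (4,4,26) (5,4,26) (5,5,26)

Derivation:
Step 1: insert 26 -> lo=[26] hi=[] -> (len(lo)=1, len(hi)=0, max(lo)=26)
Step 2: insert 12 -> lo=[12] hi=[26] -> (len(lo)=1, len(hi)=1, max(lo)=12)
Step 3: insert 6 -> lo=[6, 12] hi=[26] -> (len(lo)=2, len(hi)=1, max(lo)=12)
Step 4: insert 10 -> lo=[6, 10] hi=[12, 26] -> (len(lo)=2, len(hi)=2, max(lo)=10)
Step 5: insert 29 -> lo=[6, 10, 12] hi=[26, 29] -> (len(lo)=3, len(hi)=2, max(lo)=12)
Step 6: insert 38 -> lo=[6, 10, 12] hi=[26, 29, 38] -> (len(lo)=3, len(hi)=3, max(lo)=12)
Step 7: insert 36 -> lo=[6, 10, 12, 26] hi=[29, 36, 38] -> (len(lo)=4, len(hi)=3, max(lo)=26)
Step 8: insert 26 -> lo=[6, 10, 12, 26] hi=[26, 29, 36, 38] -> (len(lo)=4, len(hi)=4, max(lo)=26)
Step 9: insert 31 -> lo=[6, 10, 12, 26, 26] hi=[29, 31, 36, 38] -> (len(lo)=5, len(hi)=4, max(lo)=26)
Step 10: insert 19 -> lo=[6, 10, 12, 19, 26] hi=[26, 29, 31, 36, 38] -> (len(lo)=5, len(hi)=5, max(lo)=26)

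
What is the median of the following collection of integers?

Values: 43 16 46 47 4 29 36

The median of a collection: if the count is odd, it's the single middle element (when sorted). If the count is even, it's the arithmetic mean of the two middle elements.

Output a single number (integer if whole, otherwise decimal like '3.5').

Answer: 36

Derivation:
Step 1: insert 43 -> lo=[43] (size 1, max 43) hi=[] (size 0) -> median=43
Step 2: insert 16 -> lo=[16] (size 1, max 16) hi=[43] (size 1, min 43) -> median=29.5
Step 3: insert 46 -> lo=[16, 43] (size 2, max 43) hi=[46] (size 1, min 46) -> median=43
Step 4: insert 47 -> lo=[16, 43] (size 2, max 43) hi=[46, 47] (size 2, min 46) -> median=44.5
Step 5: insert 4 -> lo=[4, 16, 43] (size 3, max 43) hi=[46, 47] (size 2, min 46) -> median=43
Step 6: insert 29 -> lo=[4, 16, 29] (size 3, max 29) hi=[43, 46, 47] (size 3, min 43) -> median=36
Step 7: insert 36 -> lo=[4, 16, 29, 36] (size 4, max 36) hi=[43, 46, 47] (size 3, min 43) -> median=36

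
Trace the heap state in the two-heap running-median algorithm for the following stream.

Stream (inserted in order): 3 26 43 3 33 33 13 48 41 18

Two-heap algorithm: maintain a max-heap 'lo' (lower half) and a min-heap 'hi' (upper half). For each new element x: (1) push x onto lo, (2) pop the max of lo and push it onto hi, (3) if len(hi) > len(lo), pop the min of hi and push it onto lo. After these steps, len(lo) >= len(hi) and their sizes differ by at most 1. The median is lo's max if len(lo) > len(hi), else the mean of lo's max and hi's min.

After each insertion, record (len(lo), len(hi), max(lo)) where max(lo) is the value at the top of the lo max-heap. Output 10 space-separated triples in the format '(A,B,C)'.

Step 1: insert 3 -> lo=[3] hi=[] -> (len(lo)=1, len(hi)=0, max(lo)=3)
Step 2: insert 26 -> lo=[3] hi=[26] -> (len(lo)=1, len(hi)=1, max(lo)=3)
Step 3: insert 43 -> lo=[3, 26] hi=[43] -> (len(lo)=2, len(hi)=1, max(lo)=26)
Step 4: insert 3 -> lo=[3, 3] hi=[26, 43] -> (len(lo)=2, len(hi)=2, max(lo)=3)
Step 5: insert 33 -> lo=[3, 3, 26] hi=[33, 43] -> (len(lo)=3, len(hi)=2, max(lo)=26)
Step 6: insert 33 -> lo=[3, 3, 26] hi=[33, 33, 43] -> (len(lo)=3, len(hi)=3, max(lo)=26)
Step 7: insert 13 -> lo=[3, 3, 13, 26] hi=[33, 33, 43] -> (len(lo)=4, len(hi)=3, max(lo)=26)
Step 8: insert 48 -> lo=[3, 3, 13, 26] hi=[33, 33, 43, 48] -> (len(lo)=4, len(hi)=4, max(lo)=26)
Step 9: insert 41 -> lo=[3, 3, 13, 26, 33] hi=[33, 41, 43, 48] -> (len(lo)=5, len(hi)=4, max(lo)=33)
Step 10: insert 18 -> lo=[3, 3, 13, 18, 26] hi=[33, 33, 41, 43, 48] -> (len(lo)=5, len(hi)=5, max(lo)=26)

Answer: (1,0,3) (1,1,3) (2,1,26) (2,2,3) (3,2,26) (3,3,26) (4,3,26) (4,4,26) (5,4,33) (5,5,26)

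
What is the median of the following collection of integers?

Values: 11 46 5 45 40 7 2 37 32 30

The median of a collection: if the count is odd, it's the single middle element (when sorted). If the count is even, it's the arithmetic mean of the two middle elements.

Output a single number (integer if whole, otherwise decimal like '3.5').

Step 1: insert 11 -> lo=[11] (size 1, max 11) hi=[] (size 0) -> median=11
Step 2: insert 46 -> lo=[11] (size 1, max 11) hi=[46] (size 1, min 46) -> median=28.5
Step 3: insert 5 -> lo=[5, 11] (size 2, max 11) hi=[46] (size 1, min 46) -> median=11
Step 4: insert 45 -> lo=[5, 11] (size 2, max 11) hi=[45, 46] (size 2, min 45) -> median=28
Step 5: insert 40 -> lo=[5, 11, 40] (size 3, max 40) hi=[45, 46] (size 2, min 45) -> median=40
Step 6: insert 7 -> lo=[5, 7, 11] (size 3, max 11) hi=[40, 45, 46] (size 3, min 40) -> median=25.5
Step 7: insert 2 -> lo=[2, 5, 7, 11] (size 4, max 11) hi=[40, 45, 46] (size 3, min 40) -> median=11
Step 8: insert 37 -> lo=[2, 5, 7, 11] (size 4, max 11) hi=[37, 40, 45, 46] (size 4, min 37) -> median=24
Step 9: insert 32 -> lo=[2, 5, 7, 11, 32] (size 5, max 32) hi=[37, 40, 45, 46] (size 4, min 37) -> median=32
Step 10: insert 30 -> lo=[2, 5, 7, 11, 30] (size 5, max 30) hi=[32, 37, 40, 45, 46] (size 5, min 32) -> median=31

Answer: 31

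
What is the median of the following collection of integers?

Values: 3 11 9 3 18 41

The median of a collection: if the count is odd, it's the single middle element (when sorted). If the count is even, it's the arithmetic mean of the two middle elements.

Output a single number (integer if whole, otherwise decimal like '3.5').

Answer: 10

Derivation:
Step 1: insert 3 -> lo=[3] (size 1, max 3) hi=[] (size 0) -> median=3
Step 2: insert 11 -> lo=[3] (size 1, max 3) hi=[11] (size 1, min 11) -> median=7
Step 3: insert 9 -> lo=[3, 9] (size 2, max 9) hi=[11] (size 1, min 11) -> median=9
Step 4: insert 3 -> lo=[3, 3] (size 2, max 3) hi=[9, 11] (size 2, min 9) -> median=6
Step 5: insert 18 -> lo=[3, 3, 9] (size 3, max 9) hi=[11, 18] (size 2, min 11) -> median=9
Step 6: insert 41 -> lo=[3, 3, 9] (size 3, max 9) hi=[11, 18, 41] (size 3, min 11) -> median=10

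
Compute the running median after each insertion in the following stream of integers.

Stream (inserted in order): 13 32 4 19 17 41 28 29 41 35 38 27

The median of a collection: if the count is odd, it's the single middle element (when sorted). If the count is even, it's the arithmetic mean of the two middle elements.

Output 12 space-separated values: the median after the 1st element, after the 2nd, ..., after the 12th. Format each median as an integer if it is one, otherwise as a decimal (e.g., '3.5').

Answer: 13 22.5 13 16 17 18 19 23.5 28 28.5 29 28.5

Derivation:
Step 1: insert 13 -> lo=[13] (size 1, max 13) hi=[] (size 0) -> median=13
Step 2: insert 32 -> lo=[13] (size 1, max 13) hi=[32] (size 1, min 32) -> median=22.5
Step 3: insert 4 -> lo=[4, 13] (size 2, max 13) hi=[32] (size 1, min 32) -> median=13
Step 4: insert 19 -> lo=[4, 13] (size 2, max 13) hi=[19, 32] (size 2, min 19) -> median=16
Step 5: insert 17 -> lo=[4, 13, 17] (size 3, max 17) hi=[19, 32] (size 2, min 19) -> median=17
Step 6: insert 41 -> lo=[4, 13, 17] (size 3, max 17) hi=[19, 32, 41] (size 3, min 19) -> median=18
Step 7: insert 28 -> lo=[4, 13, 17, 19] (size 4, max 19) hi=[28, 32, 41] (size 3, min 28) -> median=19
Step 8: insert 29 -> lo=[4, 13, 17, 19] (size 4, max 19) hi=[28, 29, 32, 41] (size 4, min 28) -> median=23.5
Step 9: insert 41 -> lo=[4, 13, 17, 19, 28] (size 5, max 28) hi=[29, 32, 41, 41] (size 4, min 29) -> median=28
Step 10: insert 35 -> lo=[4, 13, 17, 19, 28] (size 5, max 28) hi=[29, 32, 35, 41, 41] (size 5, min 29) -> median=28.5
Step 11: insert 38 -> lo=[4, 13, 17, 19, 28, 29] (size 6, max 29) hi=[32, 35, 38, 41, 41] (size 5, min 32) -> median=29
Step 12: insert 27 -> lo=[4, 13, 17, 19, 27, 28] (size 6, max 28) hi=[29, 32, 35, 38, 41, 41] (size 6, min 29) -> median=28.5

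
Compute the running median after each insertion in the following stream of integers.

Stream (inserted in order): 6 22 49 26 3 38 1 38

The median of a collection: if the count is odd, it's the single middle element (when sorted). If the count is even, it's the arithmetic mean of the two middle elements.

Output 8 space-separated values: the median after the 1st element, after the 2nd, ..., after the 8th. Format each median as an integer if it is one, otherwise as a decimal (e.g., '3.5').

Step 1: insert 6 -> lo=[6] (size 1, max 6) hi=[] (size 0) -> median=6
Step 2: insert 22 -> lo=[6] (size 1, max 6) hi=[22] (size 1, min 22) -> median=14
Step 3: insert 49 -> lo=[6, 22] (size 2, max 22) hi=[49] (size 1, min 49) -> median=22
Step 4: insert 26 -> lo=[6, 22] (size 2, max 22) hi=[26, 49] (size 2, min 26) -> median=24
Step 5: insert 3 -> lo=[3, 6, 22] (size 3, max 22) hi=[26, 49] (size 2, min 26) -> median=22
Step 6: insert 38 -> lo=[3, 6, 22] (size 3, max 22) hi=[26, 38, 49] (size 3, min 26) -> median=24
Step 7: insert 1 -> lo=[1, 3, 6, 22] (size 4, max 22) hi=[26, 38, 49] (size 3, min 26) -> median=22
Step 8: insert 38 -> lo=[1, 3, 6, 22] (size 4, max 22) hi=[26, 38, 38, 49] (size 4, min 26) -> median=24

Answer: 6 14 22 24 22 24 22 24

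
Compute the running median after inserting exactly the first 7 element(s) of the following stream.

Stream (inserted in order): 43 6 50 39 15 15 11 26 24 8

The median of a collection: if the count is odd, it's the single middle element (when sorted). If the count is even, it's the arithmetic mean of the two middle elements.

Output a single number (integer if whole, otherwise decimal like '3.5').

Step 1: insert 43 -> lo=[43] (size 1, max 43) hi=[] (size 0) -> median=43
Step 2: insert 6 -> lo=[6] (size 1, max 6) hi=[43] (size 1, min 43) -> median=24.5
Step 3: insert 50 -> lo=[6, 43] (size 2, max 43) hi=[50] (size 1, min 50) -> median=43
Step 4: insert 39 -> lo=[6, 39] (size 2, max 39) hi=[43, 50] (size 2, min 43) -> median=41
Step 5: insert 15 -> lo=[6, 15, 39] (size 3, max 39) hi=[43, 50] (size 2, min 43) -> median=39
Step 6: insert 15 -> lo=[6, 15, 15] (size 3, max 15) hi=[39, 43, 50] (size 3, min 39) -> median=27
Step 7: insert 11 -> lo=[6, 11, 15, 15] (size 4, max 15) hi=[39, 43, 50] (size 3, min 39) -> median=15

Answer: 15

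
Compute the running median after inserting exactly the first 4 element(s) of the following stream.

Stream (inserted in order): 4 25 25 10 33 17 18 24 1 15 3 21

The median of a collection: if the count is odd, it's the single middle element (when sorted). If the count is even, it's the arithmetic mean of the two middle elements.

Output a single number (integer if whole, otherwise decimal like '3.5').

Step 1: insert 4 -> lo=[4] (size 1, max 4) hi=[] (size 0) -> median=4
Step 2: insert 25 -> lo=[4] (size 1, max 4) hi=[25] (size 1, min 25) -> median=14.5
Step 3: insert 25 -> lo=[4, 25] (size 2, max 25) hi=[25] (size 1, min 25) -> median=25
Step 4: insert 10 -> lo=[4, 10] (size 2, max 10) hi=[25, 25] (size 2, min 25) -> median=17.5

Answer: 17.5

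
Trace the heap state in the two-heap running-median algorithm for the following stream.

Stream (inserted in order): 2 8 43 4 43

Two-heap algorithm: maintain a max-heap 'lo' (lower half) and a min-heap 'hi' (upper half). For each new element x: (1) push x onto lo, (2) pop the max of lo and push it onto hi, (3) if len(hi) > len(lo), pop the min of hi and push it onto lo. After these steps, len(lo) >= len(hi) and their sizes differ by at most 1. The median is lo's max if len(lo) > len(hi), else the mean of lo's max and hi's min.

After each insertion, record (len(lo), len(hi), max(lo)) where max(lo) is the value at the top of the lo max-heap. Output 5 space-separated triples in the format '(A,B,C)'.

Answer: (1,0,2) (1,1,2) (2,1,8) (2,2,4) (3,2,8)

Derivation:
Step 1: insert 2 -> lo=[2] hi=[] -> (len(lo)=1, len(hi)=0, max(lo)=2)
Step 2: insert 8 -> lo=[2] hi=[8] -> (len(lo)=1, len(hi)=1, max(lo)=2)
Step 3: insert 43 -> lo=[2, 8] hi=[43] -> (len(lo)=2, len(hi)=1, max(lo)=8)
Step 4: insert 4 -> lo=[2, 4] hi=[8, 43] -> (len(lo)=2, len(hi)=2, max(lo)=4)
Step 5: insert 43 -> lo=[2, 4, 8] hi=[43, 43] -> (len(lo)=3, len(hi)=2, max(lo)=8)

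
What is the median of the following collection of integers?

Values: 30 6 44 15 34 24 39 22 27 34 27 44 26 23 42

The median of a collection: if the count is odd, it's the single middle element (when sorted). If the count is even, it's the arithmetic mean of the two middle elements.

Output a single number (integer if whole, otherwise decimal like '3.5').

Step 1: insert 30 -> lo=[30] (size 1, max 30) hi=[] (size 0) -> median=30
Step 2: insert 6 -> lo=[6] (size 1, max 6) hi=[30] (size 1, min 30) -> median=18
Step 3: insert 44 -> lo=[6, 30] (size 2, max 30) hi=[44] (size 1, min 44) -> median=30
Step 4: insert 15 -> lo=[6, 15] (size 2, max 15) hi=[30, 44] (size 2, min 30) -> median=22.5
Step 5: insert 34 -> lo=[6, 15, 30] (size 3, max 30) hi=[34, 44] (size 2, min 34) -> median=30
Step 6: insert 24 -> lo=[6, 15, 24] (size 3, max 24) hi=[30, 34, 44] (size 3, min 30) -> median=27
Step 7: insert 39 -> lo=[6, 15, 24, 30] (size 4, max 30) hi=[34, 39, 44] (size 3, min 34) -> median=30
Step 8: insert 22 -> lo=[6, 15, 22, 24] (size 4, max 24) hi=[30, 34, 39, 44] (size 4, min 30) -> median=27
Step 9: insert 27 -> lo=[6, 15, 22, 24, 27] (size 5, max 27) hi=[30, 34, 39, 44] (size 4, min 30) -> median=27
Step 10: insert 34 -> lo=[6, 15, 22, 24, 27] (size 5, max 27) hi=[30, 34, 34, 39, 44] (size 5, min 30) -> median=28.5
Step 11: insert 27 -> lo=[6, 15, 22, 24, 27, 27] (size 6, max 27) hi=[30, 34, 34, 39, 44] (size 5, min 30) -> median=27
Step 12: insert 44 -> lo=[6, 15, 22, 24, 27, 27] (size 6, max 27) hi=[30, 34, 34, 39, 44, 44] (size 6, min 30) -> median=28.5
Step 13: insert 26 -> lo=[6, 15, 22, 24, 26, 27, 27] (size 7, max 27) hi=[30, 34, 34, 39, 44, 44] (size 6, min 30) -> median=27
Step 14: insert 23 -> lo=[6, 15, 22, 23, 24, 26, 27] (size 7, max 27) hi=[27, 30, 34, 34, 39, 44, 44] (size 7, min 27) -> median=27
Step 15: insert 42 -> lo=[6, 15, 22, 23, 24, 26, 27, 27] (size 8, max 27) hi=[30, 34, 34, 39, 42, 44, 44] (size 7, min 30) -> median=27

Answer: 27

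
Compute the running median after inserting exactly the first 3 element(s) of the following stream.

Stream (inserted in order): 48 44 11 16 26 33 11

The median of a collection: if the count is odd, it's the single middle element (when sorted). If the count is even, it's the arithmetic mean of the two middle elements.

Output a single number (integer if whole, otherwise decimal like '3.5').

Answer: 44

Derivation:
Step 1: insert 48 -> lo=[48] (size 1, max 48) hi=[] (size 0) -> median=48
Step 2: insert 44 -> lo=[44] (size 1, max 44) hi=[48] (size 1, min 48) -> median=46
Step 3: insert 11 -> lo=[11, 44] (size 2, max 44) hi=[48] (size 1, min 48) -> median=44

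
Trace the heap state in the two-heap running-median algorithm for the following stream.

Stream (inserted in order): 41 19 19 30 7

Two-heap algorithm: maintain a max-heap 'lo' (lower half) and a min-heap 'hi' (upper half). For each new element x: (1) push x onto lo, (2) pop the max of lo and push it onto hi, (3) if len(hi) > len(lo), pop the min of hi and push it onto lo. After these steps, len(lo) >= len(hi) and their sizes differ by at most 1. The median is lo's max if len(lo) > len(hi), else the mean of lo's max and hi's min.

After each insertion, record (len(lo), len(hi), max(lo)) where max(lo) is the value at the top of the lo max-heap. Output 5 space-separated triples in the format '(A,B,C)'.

Step 1: insert 41 -> lo=[41] hi=[] -> (len(lo)=1, len(hi)=0, max(lo)=41)
Step 2: insert 19 -> lo=[19] hi=[41] -> (len(lo)=1, len(hi)=1, max(lo)=19)
Step 3: insert 19 -> lo=[19, 19] hi=[41] -> (len(lo)=2, len(hi)=1, max(lo)=19)
Step 4: insert 30 -> lo=[19, 19] hi=[30, 41] -> (len(lo)=2, len(hi)=2, max(lo)=19)
Step 5: insert 7 -> lo=[7, 19, 19] hi=[30, 41] -> (len(lo)=3, len(hi)=2, max(lo)=19)

Answer: (1,0,41) (1,1,19) (2,1,19) (2,2,19) (3,2,19)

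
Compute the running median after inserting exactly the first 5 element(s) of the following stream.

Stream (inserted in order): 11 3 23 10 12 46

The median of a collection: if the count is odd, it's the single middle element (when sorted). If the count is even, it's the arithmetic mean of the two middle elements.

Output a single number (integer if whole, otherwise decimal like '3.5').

Answer: 11

Derivation:
Step 1: insert 11 -> lo=[11] (size 1, max 11) hi=[] (size 0) -> median=11
Step 2: insert 3 -> lo=[3] (size 1, max 3) hi=[11] (size 1, min 11) -> median=7
Step 3: insert 23 -> lo=[3, 11] (size 2, max 11) hi=[23] (size 1, min 23) -> median=11
Step 4: insert 10 -> lo=[3, 10] (size 2, max 10) hi=[11, 23] (size 2, min 11) -> median=10.5
Step 5: insert 12 -> lo=[3, 10, 11] (size 3, max 11) hi=[12, 23] (size 2, min 12) -> median=11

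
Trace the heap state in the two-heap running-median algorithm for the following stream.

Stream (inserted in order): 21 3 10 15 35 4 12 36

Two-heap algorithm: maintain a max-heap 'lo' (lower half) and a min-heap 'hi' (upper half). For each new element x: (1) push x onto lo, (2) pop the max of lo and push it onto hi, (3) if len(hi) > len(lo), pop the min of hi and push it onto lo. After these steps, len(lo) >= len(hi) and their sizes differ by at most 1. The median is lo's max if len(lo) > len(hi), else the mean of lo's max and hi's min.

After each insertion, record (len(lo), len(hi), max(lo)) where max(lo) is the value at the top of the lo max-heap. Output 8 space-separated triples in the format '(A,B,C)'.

Step 1: insert 21 -> lo=[21] hi=[] -> (len(lo)=1, len(hi)=0, max(lo)=21)
Step 2: insert 3 -> lo=[3] hi=[21] -> (len(lo)=1, len(hi)=1, max(lo)=3)
Step 3: insert 10 -> lo=[3, 10] hi=[21] -> (len(lo)=2, len(hi)=1, max(lo)=10)
Step 4: insert 15 -> lo=[3, 10] hi=[15, 21] -> (len(lo)=2, len(hi)=2, max(lo)=10)
Step 5: insert 35 -> lo=[3, 10, 15] hi=[21, 35] -> (len(lo)=3, len(hi)=2, max(lo)=15)
Step 6: insert 4 -> lo=[3, 4, 10] hi=[15, 21, 35] -> (len(lo)=3, len(hi)=3, max(lo)=10)
Step 7: insert 12 -> lo=[3, 4, 10, 12] hi=[15, 21, 35] -> (len(lo)=4, len(hi)=3, max(lo)=12)
Step 8: insert 36 -> lo=[3, 4, 10, 12] hi=[15, 21, 35, 36] -> (len(lo)=4, len(hi)=4, max(lo)=12)

Answer: (1,0,21) (1,1,3) (2,1,10) (2,2,10) (3,2,15) (3,3,10) (4,3,12) (4,4,12)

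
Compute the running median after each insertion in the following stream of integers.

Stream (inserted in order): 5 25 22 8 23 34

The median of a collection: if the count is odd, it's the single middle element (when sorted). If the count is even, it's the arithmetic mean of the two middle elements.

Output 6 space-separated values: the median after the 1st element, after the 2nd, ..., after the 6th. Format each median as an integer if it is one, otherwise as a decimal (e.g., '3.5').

Answer: 5 15 22 15 22 22.5

Derivation:
Step 1: insert 5 -> lo=[5] (size 1, max 5) hi=[] (size 0) -> median=5
Step 2: insert 25 -> lo=[5] (size 1, max 5) hi=[25] (size 1, min 25) -> median=15
Step 3: insert 22 -> lo=[5, 22] (size 2, max 22) hi=[25] (size 1, min 25) -> median=22
Step 4: insert 8 -> lo=[5, 8] (size 2, max 8) hi=[22, 25] (size 2, min 22) -> median=15
Step 5: insert 23 -> lo=[5, 8, 22] (size 3, max 22) hi=[23, 25] (size 2, min 23) -> median=22
Step 6: insert 34 -> lo=[5, 8, 22] (size 3, max 22) hi=[23, 25, 34] (size 3, min 23) -> median=22.5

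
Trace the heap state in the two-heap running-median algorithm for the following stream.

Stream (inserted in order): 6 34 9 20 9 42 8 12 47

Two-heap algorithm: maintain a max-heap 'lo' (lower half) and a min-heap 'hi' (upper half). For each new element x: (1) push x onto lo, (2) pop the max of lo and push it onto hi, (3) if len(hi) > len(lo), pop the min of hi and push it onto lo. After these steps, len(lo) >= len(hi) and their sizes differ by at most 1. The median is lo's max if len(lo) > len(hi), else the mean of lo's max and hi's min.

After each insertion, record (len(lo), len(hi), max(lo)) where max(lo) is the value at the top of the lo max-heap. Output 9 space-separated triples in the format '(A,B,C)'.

Step 1: insert 6 -> lo=[6] hi=[] -> (len(lo)=1, len(hi)=0, max(lo)=6)
Step 2: insert 34 -> lo=[6] hi=[34] -> (len(lo)=1, len(hi)=1, max(lo)=6)
Step 3: insert 9 -> lo=[6, 9] hi=[34] -> (len(lo)=2, len(hi)=1, max(lo)=9)
Step 4: insert 20 -> lo=[6, 9] hi=[20, 34] -> (len(lo)=2, len(hi)=2, max(lo)=9)
Step 5: insert 9 -> lo=[6, 9, 9] hi=[20, 34] -> (len(lo)=3, len(hi)=2, max(lo)=9)
Step 6: insert 42 -> lo=[6, 9, 9] hi=[20, 34, 42] -> (len(lo)=3, len(hi)=3, max(lo)=9)
Step 7: insert 8 -> lo=[6, 8, 9, 9] hi=[20, 34, 42] -> (len(lo)=4, len(hi)=3, max(lo)=9)
Step 8: insert 12 -> lo=[6, 8, 9, 9] hi=[12, 20, 34, 42] -> (len(lo)=4, len(hi)=4, max(lo)=9)
Step 9: insert 47 -> lo=[6, 8, 9, 9, 12] hi=[20, 34, 42, 47] -> (len(lo)=5, len(hi)=4, max(lo)=12)

Answer: (1,0,6) (1,1,6) (2,1,9) (2,2,9) (3,2,9) (3,3,9) (4,3,9) (4,4,9) (5,4,12)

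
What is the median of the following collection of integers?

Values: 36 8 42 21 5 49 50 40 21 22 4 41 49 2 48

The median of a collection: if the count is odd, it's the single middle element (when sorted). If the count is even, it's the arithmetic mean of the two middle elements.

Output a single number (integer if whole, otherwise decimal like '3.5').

Step 1: insert 36 -> lo=[36] (size 1, max 36) hi=[] (size 0) -> median=36
Step 2: insert 8 -> lo=[8] (size 1, max 8) hi=[36] (size 1, min 36) -> median=22
Step 3: insert 42 -> lo=[8, 36] (size 2, max 36) hi=[42] (size 1, min 42) -> median=36
Step 4: insert 21 -> lo=[8, 21] (size 2, max 21) hi=[36, 42] (size 2, min 36) -> median=28.5
Step 5: insert 5 -> lo=[5, 8, 21] (size 3, max 21) hi=[36, 42] (size 2, min 36) -> median=21
Step 6: insert 49 -> lo=[5, 8, 21] (size 3, max 21) hi=[36, 42, 49] (size 3, min 36) -> median=28.5
Step 7: insert 50 -> lo=[5, 8, 21, 36] (size 4, max 36) hi=[42, 49, 50] (size 3, min 42) -> median=36
Step 8: insert 40 -> lo=[5, 8, 21, 36] (size 4, max 36) hi=[40, 42, 49, 50] (size 4, min 40) -> median=38
Step 9: insert 21 -> lo=[5, 8, 21, 21, 36] (size 5, max 36) hi=[40, 42, 49, 50] (size 4, min 40) -> median=36
Step 10: insert 22 -> lo=[5, 8, 21, 21, 22] (size 5, max 22) hi=[36, 40, 42, 49, 50] (size 5, min 36) -> median=29
Step 11: insert 4 -> lo=[4, 5, 8, 21, 21, 22] (size 6, max 22) hi=[36, 40, 42, 49, 50] (size 5, min 36) -> median=22
Step 12: insert 41 -> lo=[4, 5, 8, 21, 21, 22] (size 6, max 22) hi=[36, 40, 41, 42, 49, 50] (size 6, min 36) -> median=29
Step 13: insert 49 -> lo=[4, 5, 8, 21, 21, 22, 36] (size 7, max 36) hi=[40, 41, 42, 49, 49, 50] (size 6, min 40) -> median=36
Step 14: insert 2 -> lo=[2, 4, 5, 8, 21, 21, 22] (size 7, max 22) hi=[36, 40, 41, 42, 49, 49, 50] (size 7, min 36) -> median=29
Step 15: insert 48 -> lo=[2, 4, 5, 8, 21, 21, 22, 36] (size 8, max 36) hi=[40, 41, 42, 48, 49, 49, 50] (size 7, min 40) -> median=36

Answer: 36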